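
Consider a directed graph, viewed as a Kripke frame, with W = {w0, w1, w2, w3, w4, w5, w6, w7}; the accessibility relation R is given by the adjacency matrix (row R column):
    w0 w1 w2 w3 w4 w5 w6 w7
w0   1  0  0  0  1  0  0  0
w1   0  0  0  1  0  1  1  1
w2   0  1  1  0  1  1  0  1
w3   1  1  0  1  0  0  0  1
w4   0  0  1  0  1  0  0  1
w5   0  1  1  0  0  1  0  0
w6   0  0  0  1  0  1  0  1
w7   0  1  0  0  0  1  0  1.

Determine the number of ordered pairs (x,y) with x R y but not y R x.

Enumerating: (w0,w4), (w1,w6), (w2,w1), (w2,w7), (w3,w0), (w3,w7), (w4,w7), (w6,w3), (w6,w5), (w6,w7), (w7,w5).

11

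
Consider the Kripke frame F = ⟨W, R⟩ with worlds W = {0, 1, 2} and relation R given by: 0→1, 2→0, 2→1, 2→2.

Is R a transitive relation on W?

Transitive: yes — every two-step R-path is closed by a direct edge.

Yes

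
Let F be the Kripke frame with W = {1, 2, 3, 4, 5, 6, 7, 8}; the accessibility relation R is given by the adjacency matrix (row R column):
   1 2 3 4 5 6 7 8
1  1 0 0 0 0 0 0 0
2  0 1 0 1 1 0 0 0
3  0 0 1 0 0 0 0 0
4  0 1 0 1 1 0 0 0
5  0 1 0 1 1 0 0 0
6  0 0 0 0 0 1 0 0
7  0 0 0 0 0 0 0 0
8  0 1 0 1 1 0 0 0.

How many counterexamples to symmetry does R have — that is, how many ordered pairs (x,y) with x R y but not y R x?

Enumerating: (8,2), (8,4), (8,5).

3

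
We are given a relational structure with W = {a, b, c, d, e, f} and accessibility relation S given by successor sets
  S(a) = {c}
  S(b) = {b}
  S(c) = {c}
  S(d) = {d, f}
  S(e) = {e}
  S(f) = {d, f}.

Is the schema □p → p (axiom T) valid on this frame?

Axiom T corresponds to the accessibility relation being reflexive.
Reflexive: no — a is not related to itself.

No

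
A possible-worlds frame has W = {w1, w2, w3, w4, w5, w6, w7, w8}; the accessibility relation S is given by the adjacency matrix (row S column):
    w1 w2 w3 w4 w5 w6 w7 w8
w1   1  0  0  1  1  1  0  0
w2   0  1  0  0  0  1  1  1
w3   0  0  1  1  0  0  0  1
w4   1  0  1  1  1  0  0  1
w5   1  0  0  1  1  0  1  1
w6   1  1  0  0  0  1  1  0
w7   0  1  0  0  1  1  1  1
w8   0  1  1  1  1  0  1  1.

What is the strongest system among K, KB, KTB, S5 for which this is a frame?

Symmetric (axiom B): yes — every pair in S has its reverse in S.
Reflexive (axiom T): yes — every world is S-related to itself.
Euclidean (axiom 5): no — w1 S w4 and w1 S w6, but not w4 S w6.
So F validates K, KB, KTB; S5 would additionally require S to be Euclidean. The strongest is KTB.

KTB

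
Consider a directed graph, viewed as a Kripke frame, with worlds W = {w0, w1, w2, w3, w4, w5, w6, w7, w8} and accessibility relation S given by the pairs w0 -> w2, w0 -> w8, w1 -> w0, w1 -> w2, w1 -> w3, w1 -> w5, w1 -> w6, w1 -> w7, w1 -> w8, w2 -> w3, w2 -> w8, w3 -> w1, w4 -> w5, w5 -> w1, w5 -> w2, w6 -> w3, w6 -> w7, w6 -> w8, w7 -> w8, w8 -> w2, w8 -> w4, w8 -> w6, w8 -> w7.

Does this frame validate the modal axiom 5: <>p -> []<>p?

The schema 5 characterises exactly the Euclidean frames.
Euclidean: no — w1 S w0 and w1 S w3, but not w0 S w3.

No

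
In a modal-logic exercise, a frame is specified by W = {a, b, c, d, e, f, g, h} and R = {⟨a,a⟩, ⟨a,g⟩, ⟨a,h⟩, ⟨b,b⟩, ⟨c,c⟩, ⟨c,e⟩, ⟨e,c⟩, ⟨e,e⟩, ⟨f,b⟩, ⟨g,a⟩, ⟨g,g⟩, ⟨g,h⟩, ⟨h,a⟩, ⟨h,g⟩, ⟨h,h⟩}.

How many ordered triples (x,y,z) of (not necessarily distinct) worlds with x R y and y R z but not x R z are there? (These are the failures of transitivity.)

0

R is transitive; there are no such tuples.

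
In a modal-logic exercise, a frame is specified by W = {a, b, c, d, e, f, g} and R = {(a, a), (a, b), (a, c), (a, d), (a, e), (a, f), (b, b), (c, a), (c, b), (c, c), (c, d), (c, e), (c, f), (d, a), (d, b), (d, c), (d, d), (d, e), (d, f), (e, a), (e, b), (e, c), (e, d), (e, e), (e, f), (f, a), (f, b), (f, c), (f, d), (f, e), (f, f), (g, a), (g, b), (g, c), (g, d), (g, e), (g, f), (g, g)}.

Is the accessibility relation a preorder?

Yes

Reflexive: yes — every world is R-related to itself.
Transitive: yes — every two-step R-path is closed by a direct edge.
So R is a preorder.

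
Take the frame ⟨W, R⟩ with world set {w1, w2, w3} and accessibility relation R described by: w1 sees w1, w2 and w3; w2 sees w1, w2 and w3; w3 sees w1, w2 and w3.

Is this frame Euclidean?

Euclidean: yes — any two successors of a common world are R-related.

Yes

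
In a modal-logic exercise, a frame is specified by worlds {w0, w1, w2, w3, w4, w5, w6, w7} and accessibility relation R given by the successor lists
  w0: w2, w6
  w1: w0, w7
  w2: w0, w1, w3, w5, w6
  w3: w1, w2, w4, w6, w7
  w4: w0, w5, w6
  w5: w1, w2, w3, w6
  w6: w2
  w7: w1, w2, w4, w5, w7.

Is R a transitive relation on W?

No

Transitive: no — w0 R w2 and w2 R w1, but not w0 R w1.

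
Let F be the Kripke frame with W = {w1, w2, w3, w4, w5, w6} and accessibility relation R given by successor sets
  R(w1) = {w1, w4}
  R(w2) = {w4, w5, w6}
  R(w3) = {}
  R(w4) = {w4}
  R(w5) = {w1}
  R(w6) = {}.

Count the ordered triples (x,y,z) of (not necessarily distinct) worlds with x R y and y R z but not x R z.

Enumerating: (w2,w5,w1), (w5,w1,w4).

2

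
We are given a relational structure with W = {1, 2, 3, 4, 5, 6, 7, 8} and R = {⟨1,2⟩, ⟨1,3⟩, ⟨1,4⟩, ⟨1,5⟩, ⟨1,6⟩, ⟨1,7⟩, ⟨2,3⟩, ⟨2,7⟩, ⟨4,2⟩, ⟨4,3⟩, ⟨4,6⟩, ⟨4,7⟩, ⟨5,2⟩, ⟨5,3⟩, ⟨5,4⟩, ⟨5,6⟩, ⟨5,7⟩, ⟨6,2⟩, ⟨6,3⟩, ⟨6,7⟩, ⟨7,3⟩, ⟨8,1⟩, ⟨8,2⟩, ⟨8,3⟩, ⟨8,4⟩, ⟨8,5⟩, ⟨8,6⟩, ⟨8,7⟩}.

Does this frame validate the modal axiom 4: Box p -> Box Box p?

By correspondence theory, 4 is valid on a frame iff R is transitive.
Transitive: yes — every two-step R-path is closed by a direct edge.

Yes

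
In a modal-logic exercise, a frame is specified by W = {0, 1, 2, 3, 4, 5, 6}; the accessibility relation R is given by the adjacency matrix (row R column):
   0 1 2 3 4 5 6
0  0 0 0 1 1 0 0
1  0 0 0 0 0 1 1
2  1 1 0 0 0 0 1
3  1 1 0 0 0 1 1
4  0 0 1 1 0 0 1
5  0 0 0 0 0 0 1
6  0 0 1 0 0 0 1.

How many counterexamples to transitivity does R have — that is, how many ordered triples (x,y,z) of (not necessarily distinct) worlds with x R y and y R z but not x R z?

22

Enumerating: (0,3,0), (0,3,1), (0,3,5), (0,3,6), (0,4,2), (0,4,6), (1,6,2), (2,0,3), (2,0,4), (2,1,5), (2,6,2), (3,0,3), … and 10 more.
Total: 22.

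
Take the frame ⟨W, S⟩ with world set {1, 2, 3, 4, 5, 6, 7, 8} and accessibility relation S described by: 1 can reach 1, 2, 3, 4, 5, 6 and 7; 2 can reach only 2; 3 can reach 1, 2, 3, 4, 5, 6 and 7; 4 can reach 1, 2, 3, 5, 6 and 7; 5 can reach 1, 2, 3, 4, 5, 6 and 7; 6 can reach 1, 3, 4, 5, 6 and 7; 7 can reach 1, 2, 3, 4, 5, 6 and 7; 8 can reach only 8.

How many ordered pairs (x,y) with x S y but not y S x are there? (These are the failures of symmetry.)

Enumerating: (1,2), (3,2), (4,2), (5,2), (7,2).

5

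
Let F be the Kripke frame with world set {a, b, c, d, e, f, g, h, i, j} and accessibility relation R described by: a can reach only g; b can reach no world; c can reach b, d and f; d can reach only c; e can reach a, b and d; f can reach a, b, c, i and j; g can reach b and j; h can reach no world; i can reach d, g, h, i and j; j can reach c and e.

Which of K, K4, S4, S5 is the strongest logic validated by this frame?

Transitive (axiom 4): no — a R g and g R b, but not a R b.
Reflexive (axiom T): no — a is not related to itself.
Euclidean (axiom 5): no — c R b and c R d, but not b R d.
So F validates K; K4 would additionally require R to be transitive. The strongest is K.

K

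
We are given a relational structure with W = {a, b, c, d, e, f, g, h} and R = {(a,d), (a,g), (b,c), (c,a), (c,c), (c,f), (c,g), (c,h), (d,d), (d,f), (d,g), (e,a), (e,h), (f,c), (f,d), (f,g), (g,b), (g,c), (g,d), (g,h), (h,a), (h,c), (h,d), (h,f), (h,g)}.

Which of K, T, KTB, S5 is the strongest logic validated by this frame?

Reflexive (axiom T): no — a is not related to itself.
Symmetric (axiom B): no — a R d but not d R a.
Euclidean (axiom 5): no — c R a and c R f, but not a R f.
So F validates K; T would additionally require R to be reflexive. The strongest is K.

K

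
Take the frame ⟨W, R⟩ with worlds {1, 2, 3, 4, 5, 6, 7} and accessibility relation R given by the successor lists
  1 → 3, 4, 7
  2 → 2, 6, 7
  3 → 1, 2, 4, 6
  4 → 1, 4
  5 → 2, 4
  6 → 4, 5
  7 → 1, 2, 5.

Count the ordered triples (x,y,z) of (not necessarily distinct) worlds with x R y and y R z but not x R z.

Enumerating: (1,3,1), (1,3,2), (1,3,6), (1,4,1), (1,7,1), (1,7,2), (1,7,5), (2,6,4), (2,6,5), (2,7,1), (2,7,5), (3,1,3), … and 16 more.
Total: 28.

28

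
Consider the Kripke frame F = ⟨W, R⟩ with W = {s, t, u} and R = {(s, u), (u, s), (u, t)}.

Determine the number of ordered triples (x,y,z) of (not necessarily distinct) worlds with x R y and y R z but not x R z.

3

Enumerating: (s,u,s), (s,u,t), (u,s,u).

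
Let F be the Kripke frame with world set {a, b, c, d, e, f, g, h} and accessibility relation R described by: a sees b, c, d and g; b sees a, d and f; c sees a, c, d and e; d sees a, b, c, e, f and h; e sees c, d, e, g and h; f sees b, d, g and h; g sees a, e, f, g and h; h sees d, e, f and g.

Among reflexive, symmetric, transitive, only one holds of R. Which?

Reflexive: no — a is not related to itself.
Symmetric: yes — every pair in R has its reverse in R.
Transitive: no — a R b and b R f, but not a R f.
Only symmetric holds.

symmetric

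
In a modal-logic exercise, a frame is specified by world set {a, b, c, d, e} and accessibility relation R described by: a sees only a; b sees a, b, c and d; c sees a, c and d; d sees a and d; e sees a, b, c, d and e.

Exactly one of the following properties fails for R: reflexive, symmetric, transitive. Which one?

Reflexive: yes — every world is R-related to itself.
Symmetric: no — b R a but not a R b.
Transitive: yes — every two-step R-path is closed by a direct edge.
Only symmetric fails.

symmetric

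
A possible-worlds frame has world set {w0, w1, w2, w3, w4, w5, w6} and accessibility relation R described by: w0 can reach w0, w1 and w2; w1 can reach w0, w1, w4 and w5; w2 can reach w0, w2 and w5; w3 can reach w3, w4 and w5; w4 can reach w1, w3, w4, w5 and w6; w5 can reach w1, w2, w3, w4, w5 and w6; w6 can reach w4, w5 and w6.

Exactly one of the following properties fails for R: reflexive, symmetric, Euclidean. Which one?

Reflexive: yes — every world is R-related to itself.
Symmetric: yes — every pair in R has its reverse in R.
Euclidean: no — w0 R w1 and w0 R w2, but not w1 R w2.
Only Euclidean fails.

Euclidean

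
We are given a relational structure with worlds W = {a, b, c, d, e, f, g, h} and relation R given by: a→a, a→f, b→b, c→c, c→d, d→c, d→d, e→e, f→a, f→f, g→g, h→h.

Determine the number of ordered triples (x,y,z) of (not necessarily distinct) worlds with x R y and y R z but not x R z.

R is transitive; there are no such tuples.

0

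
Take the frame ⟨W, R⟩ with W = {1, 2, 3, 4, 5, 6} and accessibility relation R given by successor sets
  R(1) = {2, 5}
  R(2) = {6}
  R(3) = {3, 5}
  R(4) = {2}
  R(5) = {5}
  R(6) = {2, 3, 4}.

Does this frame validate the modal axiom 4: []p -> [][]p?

No

Axiom 4 corresponds to the accessibility relation being transitive.
Transitive: no — 1 R 2 and 2 R 6, but not 1 R 6.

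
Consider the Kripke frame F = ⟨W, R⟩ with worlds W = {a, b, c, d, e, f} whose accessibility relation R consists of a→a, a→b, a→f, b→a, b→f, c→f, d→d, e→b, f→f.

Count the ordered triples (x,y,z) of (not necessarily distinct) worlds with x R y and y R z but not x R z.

3

Enumerating: (b,a,b), (e,b,a), (e,b,f).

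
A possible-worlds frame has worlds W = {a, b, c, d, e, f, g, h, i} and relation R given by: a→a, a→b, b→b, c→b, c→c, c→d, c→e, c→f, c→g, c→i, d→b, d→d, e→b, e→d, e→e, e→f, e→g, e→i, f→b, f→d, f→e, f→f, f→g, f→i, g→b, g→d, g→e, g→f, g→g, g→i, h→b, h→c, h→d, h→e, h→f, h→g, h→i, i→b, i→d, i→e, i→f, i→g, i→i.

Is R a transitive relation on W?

Transitive: yes — every two-step R-path is closed by a direct edge.

Yes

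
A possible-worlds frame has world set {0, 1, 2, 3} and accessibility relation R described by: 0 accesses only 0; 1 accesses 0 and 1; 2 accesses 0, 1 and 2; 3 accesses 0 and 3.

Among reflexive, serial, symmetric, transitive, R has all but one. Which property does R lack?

Reflexive: yes — every world is R-related to itself.
Serial: yes — every world has a successor (e.g. 0 R 0).
Symmetric: no — 1 R 0 but not 0 R 1.
Transitive: yes — every two-step R-path is closed by a direct edge.
Only symmetric fails.

symmetric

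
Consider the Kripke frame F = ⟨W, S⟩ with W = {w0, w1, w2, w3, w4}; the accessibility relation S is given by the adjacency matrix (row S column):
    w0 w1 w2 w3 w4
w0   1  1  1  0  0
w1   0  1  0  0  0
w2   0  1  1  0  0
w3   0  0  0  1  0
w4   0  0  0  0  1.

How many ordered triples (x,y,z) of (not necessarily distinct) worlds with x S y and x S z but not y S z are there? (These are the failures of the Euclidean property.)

4

Enumerating: (w0,w1,w0), (w0,w1,w2), (w0,w2,w0), (w2,w1,w2).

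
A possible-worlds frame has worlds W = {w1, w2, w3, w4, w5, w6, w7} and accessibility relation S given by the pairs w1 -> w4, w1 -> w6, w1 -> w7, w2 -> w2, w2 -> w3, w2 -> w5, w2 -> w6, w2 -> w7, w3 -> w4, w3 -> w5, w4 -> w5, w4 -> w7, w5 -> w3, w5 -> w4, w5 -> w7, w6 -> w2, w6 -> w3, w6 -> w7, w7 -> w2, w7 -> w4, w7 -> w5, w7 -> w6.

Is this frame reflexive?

Reflexive: no — w1 is not related to itself.

No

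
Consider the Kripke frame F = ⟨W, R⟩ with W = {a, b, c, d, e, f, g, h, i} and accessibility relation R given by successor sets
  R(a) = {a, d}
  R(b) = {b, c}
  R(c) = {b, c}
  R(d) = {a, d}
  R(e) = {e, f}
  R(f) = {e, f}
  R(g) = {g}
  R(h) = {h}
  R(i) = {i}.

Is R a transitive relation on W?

Transitive: yes — every two-step R-path is closed by a direct edge.

Yes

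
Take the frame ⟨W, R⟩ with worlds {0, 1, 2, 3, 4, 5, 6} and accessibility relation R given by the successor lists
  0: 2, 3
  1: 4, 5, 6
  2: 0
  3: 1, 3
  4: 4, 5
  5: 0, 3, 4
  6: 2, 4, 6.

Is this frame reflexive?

Reflexive: no — 0 is not related to itself.

No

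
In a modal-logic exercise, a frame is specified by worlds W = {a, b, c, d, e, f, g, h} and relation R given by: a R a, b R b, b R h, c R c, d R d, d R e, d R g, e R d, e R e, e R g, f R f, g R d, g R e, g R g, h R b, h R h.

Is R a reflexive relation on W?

Reflexive: yes — every world is R-related to itself.

Yes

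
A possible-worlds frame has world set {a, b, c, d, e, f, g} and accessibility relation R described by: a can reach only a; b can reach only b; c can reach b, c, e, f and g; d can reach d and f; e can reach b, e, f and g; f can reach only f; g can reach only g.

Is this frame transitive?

Yes

Transitive: yes — every two-step R-path is closed by a direct edge.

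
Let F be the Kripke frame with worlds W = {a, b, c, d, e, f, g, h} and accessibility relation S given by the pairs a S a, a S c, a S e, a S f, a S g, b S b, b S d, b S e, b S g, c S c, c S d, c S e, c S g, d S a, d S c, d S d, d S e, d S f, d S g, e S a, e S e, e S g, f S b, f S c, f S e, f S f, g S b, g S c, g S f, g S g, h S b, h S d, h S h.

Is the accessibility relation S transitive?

No

Transitive: no — a S c and c S d, but not a S d.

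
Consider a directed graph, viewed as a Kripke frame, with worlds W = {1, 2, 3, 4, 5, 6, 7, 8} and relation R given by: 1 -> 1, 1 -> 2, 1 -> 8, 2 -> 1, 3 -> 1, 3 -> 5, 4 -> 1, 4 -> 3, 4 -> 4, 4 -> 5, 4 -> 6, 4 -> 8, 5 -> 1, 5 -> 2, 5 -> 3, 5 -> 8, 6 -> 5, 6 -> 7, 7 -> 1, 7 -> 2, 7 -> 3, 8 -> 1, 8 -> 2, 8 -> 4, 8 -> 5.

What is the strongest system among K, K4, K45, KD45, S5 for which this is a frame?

K

Transitive (axiom 4): no — 1 R 8 and 8 R 4, but not 1 R 4.
Euclidean (axiom 5): no — 1 R 2 and 1 R 8, but not 2 R 8.
Serial (axiom D): yes — every world has a successor (e.g. 1 R 1).
Reflexive (axiom T): no — 2 is not related to itself.
So F validates K; K4 would additionally require R to be transitive. The strongest is K.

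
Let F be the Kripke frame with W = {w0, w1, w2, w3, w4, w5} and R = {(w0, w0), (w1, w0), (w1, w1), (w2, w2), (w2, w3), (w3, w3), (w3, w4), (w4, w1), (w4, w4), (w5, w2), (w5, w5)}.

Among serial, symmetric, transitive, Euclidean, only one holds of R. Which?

serial

Serial: yes — every world has a successor (e.g. w0 R w0).
Symmetric: no — w1 R w0 but not w0 R w1.
Transitive: no — w2 R w3 and w3 R w4, but not w2 R w4.
Euclidean: no — w1 R w0 and w1 R w1, but not w0 R w1.
Only serial holds.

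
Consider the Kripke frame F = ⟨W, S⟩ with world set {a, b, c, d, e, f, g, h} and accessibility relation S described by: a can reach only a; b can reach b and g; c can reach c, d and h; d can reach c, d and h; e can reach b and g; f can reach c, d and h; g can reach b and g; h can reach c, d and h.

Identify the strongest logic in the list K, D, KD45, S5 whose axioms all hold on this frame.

Serial (axiom D): yes — every world has a successor (e.g. a S a).
Euclidean (axiom 5): yes — any two successors of a common world are S-related.
Transitive (axiom 4): yes — every two-step S-path is closed by a direct edge.
Reflexive (axiom T): no — e is not related to itself.
So F validates K, D, KD45; S5 would additionally require S to be reflexive. The strongest is KD45.

KD45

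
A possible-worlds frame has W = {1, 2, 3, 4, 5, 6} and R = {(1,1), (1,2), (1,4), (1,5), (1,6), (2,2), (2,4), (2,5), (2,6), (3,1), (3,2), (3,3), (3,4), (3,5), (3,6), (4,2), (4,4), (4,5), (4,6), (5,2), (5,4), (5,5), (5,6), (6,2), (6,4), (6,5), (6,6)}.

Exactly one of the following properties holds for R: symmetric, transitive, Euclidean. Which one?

Symmetric: no — 1 R 2 but not 2 R 1.
Transitive: yes — every two-step R-path is closed by a direct edge.
Euclidean: no — 3 R 2 and 3 R 1, but not 2 R 1.
Only transitive holds.

transitive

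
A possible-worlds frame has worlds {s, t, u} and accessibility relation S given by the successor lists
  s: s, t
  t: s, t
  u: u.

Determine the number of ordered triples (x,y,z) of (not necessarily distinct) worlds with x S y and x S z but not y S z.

0

S is Euclidean; there are no such tuples.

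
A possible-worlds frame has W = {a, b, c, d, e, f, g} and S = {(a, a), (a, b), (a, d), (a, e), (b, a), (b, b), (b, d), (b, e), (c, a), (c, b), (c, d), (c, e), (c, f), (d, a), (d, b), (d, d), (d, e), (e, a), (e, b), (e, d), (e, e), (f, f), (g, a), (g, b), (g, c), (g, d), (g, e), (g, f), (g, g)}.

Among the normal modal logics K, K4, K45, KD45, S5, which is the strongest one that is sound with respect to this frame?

Transitive (axiom 4): yes — every two-step S-path is closed by a direct edge.
Euclidean (axiom 5): no — c S a and c S f, but not a S f.
Serial (axiom D): yes — every world has a successor (e.g. a S a).
Reflexive (axiom T): no — c is not related to itself.
So F validates K, K4; K45 would additionally require S to be Euclidean. The strongest is K4.

K4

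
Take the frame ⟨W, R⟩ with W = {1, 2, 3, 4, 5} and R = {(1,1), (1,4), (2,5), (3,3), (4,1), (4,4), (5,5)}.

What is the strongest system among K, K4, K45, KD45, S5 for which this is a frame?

KD45

Transitive (axiom 4): yes — every two-step R-path is closed by a direct edge.
Euclidean (axiom 5): yes — any two successors of a common world are R-related.
Serial (axiom D): yes — every world has a successor (e.g. 1 R 1).
Reflexive (axiom T): no — 2 is not related to itself.
So F validates K, K4, K45, KD45; S5 would additionally require R to be reflexive. The strongest is KD45.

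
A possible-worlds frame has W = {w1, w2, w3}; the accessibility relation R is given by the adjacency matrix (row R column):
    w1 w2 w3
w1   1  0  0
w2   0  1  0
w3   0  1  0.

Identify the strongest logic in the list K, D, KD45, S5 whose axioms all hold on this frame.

KD45

Serial (axiom D): yes — every world has a successor (e.g. w1 R w1).
Euclidean (axiom 5): yes — any two successors of a common world are R-related.
Transitive (axiom 4): yes — every two-step R-path is closed by a direct edge.
Reflexive (axiom T): no — w3 is not related to itself.
So F validates K, D, KD45; S5 would additionally require R to be reflexive. The strongest is KD45.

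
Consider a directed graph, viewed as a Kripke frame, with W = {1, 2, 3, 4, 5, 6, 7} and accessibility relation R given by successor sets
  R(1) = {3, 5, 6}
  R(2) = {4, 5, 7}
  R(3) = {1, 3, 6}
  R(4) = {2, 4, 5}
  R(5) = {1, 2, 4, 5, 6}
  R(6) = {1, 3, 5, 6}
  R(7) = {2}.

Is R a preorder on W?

Reflexive: no — 1 is not related to itself.
Transitive: no — 1 R 5 and 5 R 2, but not 1 R 2.
So R is not a preorder.

No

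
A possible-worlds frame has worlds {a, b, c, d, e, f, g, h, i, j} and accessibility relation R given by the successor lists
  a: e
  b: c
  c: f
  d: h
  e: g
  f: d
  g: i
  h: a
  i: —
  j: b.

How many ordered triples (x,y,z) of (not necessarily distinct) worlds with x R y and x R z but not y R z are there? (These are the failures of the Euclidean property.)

Enumerating: (a,e,e), (b,c,c), (c,f,f), (d,h,h), (e,g,g), (f,d,d), (g,i,i), (h,a,a), (j,b,b).

9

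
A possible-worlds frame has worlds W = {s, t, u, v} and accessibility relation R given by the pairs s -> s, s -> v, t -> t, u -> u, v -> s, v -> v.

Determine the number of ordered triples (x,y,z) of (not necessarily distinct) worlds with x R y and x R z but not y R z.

0

R is Euclidean; there are no such tuples.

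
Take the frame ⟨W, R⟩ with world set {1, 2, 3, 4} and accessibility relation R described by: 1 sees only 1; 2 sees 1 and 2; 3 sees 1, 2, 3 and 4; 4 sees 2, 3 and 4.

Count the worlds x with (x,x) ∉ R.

0

R is reflexive; there are no such worlds.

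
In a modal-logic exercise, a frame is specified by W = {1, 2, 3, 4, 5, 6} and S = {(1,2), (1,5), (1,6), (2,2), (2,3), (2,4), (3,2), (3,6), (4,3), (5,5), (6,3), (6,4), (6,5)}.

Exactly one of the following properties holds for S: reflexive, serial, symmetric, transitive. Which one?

Reflexive: no — 1 is not related to itself.
Serial: yes — every world has a successor (e.g. 1 S 2).
Symmetric: no — 1 S 2 but not 2 S 1.
Transitive: no — 1 S 2 and 2 S 3, but not 1 S 3.
Only serial holds.

serial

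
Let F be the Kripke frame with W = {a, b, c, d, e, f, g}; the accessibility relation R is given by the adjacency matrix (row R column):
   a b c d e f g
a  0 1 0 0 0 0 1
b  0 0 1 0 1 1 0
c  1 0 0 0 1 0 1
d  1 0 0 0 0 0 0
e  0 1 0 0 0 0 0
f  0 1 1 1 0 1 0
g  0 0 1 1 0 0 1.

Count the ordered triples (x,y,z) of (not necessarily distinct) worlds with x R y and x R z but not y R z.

Enumerating: (a,b,b), (a,b,g), (a,g,b), (b,c,c), (b,c,f), (b,e,c), (b,e,e), (b,e,f), (b,f,e), (c,a,a), (c,a,e), (c,e,a), … and 21 more.
Total: 33.

33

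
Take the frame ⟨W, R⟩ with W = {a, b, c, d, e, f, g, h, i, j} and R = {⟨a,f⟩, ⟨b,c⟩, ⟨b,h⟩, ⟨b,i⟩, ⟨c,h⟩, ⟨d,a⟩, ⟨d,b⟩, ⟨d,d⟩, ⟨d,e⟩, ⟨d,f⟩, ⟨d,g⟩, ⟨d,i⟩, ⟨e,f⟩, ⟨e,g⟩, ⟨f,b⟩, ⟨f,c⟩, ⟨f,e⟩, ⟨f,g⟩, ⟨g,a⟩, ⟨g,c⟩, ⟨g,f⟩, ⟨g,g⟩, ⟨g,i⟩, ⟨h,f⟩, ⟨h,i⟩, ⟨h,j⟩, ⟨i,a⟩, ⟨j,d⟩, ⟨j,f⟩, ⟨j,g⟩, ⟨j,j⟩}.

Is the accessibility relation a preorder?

No

Reflexive: no — a is not related to itself.
Transitive: no — a R f and f R b, but not a R b.
So R is not a preorder.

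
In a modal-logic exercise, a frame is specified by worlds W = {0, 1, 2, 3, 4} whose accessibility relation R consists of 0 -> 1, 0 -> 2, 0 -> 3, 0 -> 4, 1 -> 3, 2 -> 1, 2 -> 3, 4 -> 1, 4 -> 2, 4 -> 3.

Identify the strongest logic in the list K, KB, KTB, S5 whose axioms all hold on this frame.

K

Symmetric (axiom B): no — 0 R 1 but not 1 R 0.
Reflexive (axiom T): no — 0 is not related to itself.
Euclidean (axiom 5): no — 0 R 1 and 0 R 2, but not 1 R 2.
So F validates K; KB would additionally require R to be symmetric. The strongest is K.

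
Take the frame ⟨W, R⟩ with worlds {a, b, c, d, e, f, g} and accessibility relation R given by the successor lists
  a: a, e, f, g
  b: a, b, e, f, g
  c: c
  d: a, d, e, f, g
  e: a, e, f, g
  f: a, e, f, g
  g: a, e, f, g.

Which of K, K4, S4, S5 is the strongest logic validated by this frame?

S4

Transitive (axiom 4): yes — every two-step R-path is closed by a direct edge.
Reflexive (axiom T): yes — every world is R-related to itself.
Euclidean (axiom 5): no — b R a and b R b, but not a R b.
So F validates K, K4, S4; S5 would additionally require R to be Euclidean. The strongest is S4.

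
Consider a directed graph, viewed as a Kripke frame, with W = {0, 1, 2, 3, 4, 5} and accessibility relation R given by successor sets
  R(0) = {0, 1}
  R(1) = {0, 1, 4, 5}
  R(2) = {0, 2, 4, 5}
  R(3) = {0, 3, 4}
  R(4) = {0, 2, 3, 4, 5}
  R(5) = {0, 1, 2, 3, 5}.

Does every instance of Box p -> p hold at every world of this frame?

The schema T characterises exactly the reflexive frames.
Reflexive: yes — every world is R-related to itself.

Yes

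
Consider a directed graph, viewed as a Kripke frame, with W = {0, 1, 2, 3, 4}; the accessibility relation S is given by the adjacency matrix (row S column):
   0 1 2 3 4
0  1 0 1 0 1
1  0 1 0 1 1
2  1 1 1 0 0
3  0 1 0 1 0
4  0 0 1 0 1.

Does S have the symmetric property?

Symmetric: no — 0 S 4 but not 4 S 0.

No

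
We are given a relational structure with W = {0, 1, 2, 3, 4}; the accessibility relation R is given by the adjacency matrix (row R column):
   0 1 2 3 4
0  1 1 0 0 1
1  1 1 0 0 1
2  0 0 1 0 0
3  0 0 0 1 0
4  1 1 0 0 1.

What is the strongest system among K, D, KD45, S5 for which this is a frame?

S5

Serial (axiom D): yes — every world has a successor (e.g. 0 R 0).
Euclidean (axiom 5): yes — any two successors of a common world are R-related.
Transitive (axiom 4): yes — every two-step R-path is closed by a direct edge.
Reflexive (axiom T): yes — every world is R-related to itself.
So F validates K, D, KD45, S5. The strongest is S5.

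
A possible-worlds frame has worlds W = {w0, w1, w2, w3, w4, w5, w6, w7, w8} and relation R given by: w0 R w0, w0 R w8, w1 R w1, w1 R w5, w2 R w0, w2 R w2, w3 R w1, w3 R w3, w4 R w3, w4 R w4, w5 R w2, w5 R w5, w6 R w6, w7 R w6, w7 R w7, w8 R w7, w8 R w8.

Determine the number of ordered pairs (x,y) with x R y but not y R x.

8

Enumerating: (w0,w8), (w1,w5), (w2,w0), (w3,w1), (w4,w3), (w5,w2), (w7,w6), (w8,w7).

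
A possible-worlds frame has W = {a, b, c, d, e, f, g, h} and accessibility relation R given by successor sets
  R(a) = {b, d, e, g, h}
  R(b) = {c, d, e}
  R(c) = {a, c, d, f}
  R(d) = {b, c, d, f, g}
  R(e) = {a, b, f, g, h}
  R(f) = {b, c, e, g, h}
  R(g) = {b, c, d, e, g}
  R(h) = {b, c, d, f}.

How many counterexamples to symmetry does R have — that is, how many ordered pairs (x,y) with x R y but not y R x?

Enumerating: (a,b), (a,d), (a,g), (a,h), (b,c), (c,a), (d,f), (e,h), (f,b), (f,g), (g,b), (g,c), (h,b), (h,c), (h,d).

15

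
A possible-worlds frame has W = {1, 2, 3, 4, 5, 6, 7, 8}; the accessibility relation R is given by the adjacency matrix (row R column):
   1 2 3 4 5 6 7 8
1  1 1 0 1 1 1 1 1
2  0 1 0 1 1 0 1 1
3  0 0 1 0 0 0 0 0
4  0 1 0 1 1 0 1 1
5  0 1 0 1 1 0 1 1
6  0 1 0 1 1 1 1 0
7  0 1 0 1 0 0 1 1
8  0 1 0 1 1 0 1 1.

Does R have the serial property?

Serial: yes — every world has a successor (e.g. 1 R 1).

Yes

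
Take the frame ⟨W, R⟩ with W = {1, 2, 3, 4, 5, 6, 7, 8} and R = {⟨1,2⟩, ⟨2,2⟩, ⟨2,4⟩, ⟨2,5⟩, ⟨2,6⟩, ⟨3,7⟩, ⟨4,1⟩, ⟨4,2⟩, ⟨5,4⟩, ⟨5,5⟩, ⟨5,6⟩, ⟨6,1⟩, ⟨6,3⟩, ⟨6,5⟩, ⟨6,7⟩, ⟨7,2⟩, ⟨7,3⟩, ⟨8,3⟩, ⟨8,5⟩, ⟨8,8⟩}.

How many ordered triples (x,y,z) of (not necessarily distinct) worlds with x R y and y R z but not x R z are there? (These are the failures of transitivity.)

28

Enumerating: (1,2,4), (1,2,5), (1,2,6), (2,4,1), (2,6,1), (2,6,3), (2,6,7), (3,7,2), (3,7,3), (4,2,4), (4,2,5), (4,2,6), … and 16 more.
Total: 28.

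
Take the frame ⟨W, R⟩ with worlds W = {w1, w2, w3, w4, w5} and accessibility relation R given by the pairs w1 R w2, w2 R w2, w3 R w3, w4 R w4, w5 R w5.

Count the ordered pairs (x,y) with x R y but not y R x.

Enumerating: (w1,w2).

1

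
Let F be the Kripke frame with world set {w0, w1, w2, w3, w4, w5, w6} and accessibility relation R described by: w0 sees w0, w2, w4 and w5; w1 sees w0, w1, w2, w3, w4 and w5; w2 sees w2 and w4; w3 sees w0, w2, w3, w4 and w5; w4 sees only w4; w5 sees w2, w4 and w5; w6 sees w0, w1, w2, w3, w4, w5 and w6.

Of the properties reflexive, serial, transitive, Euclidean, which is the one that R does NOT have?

Reflexive: yes — every world is R-related to itself.
Serial: yes — every world has a successor (e.g. w0 R w0).
Transitive: yes — every two-step R-path is closed by a direct edge.
Euclidean: no — w0 R w2 and w0 R w5, but not w2 R w5.
Only Euclidean fails.

Euclidean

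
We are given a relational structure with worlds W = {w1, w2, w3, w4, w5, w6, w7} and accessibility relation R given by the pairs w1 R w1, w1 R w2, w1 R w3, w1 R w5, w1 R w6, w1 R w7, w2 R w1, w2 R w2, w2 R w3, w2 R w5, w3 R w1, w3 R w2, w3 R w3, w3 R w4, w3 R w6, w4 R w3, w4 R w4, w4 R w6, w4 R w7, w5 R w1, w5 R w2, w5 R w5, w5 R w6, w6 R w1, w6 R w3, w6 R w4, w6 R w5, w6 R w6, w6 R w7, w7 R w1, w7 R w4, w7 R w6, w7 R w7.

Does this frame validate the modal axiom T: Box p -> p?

Axiom T corresponds to the accessibility relation being reflexive.
Reflexive: yes — every world is R-related to itself.

Yes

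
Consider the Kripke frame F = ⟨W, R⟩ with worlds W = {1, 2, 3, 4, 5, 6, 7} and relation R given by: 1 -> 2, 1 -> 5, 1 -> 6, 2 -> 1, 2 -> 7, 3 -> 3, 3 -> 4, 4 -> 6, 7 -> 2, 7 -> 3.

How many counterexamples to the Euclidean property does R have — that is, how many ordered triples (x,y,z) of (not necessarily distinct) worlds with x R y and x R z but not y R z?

19

Enumerating: (1,2,2), (1,2,5), (1,2,6), (1,5,2), (1,5,5), (1,5,6), (1,6,2), (1,6,5), (1,6,6), (2,1,1), (2,1,7), (2,7,1), … and 7 more.
Total: 19.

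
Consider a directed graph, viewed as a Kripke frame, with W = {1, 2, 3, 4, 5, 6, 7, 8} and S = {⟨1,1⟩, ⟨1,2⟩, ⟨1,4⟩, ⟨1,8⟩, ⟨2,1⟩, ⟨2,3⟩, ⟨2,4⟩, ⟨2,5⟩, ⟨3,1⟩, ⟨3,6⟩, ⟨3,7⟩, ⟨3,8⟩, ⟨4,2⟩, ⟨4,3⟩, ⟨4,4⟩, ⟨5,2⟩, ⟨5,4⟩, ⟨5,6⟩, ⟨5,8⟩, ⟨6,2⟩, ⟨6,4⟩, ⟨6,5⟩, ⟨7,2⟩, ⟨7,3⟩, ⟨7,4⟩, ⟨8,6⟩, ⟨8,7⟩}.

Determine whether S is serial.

Yes

Serial: yes — every world has a successor (e.g. 1 S 1).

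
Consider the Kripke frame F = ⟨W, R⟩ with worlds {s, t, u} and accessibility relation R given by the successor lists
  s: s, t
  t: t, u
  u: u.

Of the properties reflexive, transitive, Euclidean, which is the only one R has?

Reflexive: yes — every world is R-related to itself.
Transitive: no — s R t and t R u, but not s R u.
Euclidean: no — s R t and s R s, but not t R s.
Only reflexive holds.

reflexive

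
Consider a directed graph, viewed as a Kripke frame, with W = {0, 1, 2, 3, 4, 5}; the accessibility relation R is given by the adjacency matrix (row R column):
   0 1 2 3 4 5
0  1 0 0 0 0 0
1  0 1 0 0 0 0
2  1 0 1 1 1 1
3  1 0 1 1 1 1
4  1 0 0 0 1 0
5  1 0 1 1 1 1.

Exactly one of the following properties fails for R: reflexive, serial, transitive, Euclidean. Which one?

Reflexive: yes — every world is R-related to itself.
Serial: yes — every world has a successor (e.g. 0 R 0).
Transitive: yes — every two-step R-path is closed by a direct edge.
Euclidean: no — 2 R 0 and 2 R 3, but not 0 R 3.
Only Euclidean fails.

Euclidean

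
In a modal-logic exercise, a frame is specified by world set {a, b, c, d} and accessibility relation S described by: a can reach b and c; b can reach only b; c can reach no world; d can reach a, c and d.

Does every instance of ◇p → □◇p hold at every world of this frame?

By correspondence theory, 5 is valid on a frame iff S is Euclidean.
Euclidean: no — a S b and a S c, but not b S c.

No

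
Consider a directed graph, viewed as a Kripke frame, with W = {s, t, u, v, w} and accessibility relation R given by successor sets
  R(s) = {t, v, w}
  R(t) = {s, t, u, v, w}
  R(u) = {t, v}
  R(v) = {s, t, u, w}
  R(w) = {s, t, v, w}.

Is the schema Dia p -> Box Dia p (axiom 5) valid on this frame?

Axiom 5 corresponds to the accessibility relation being Euclidean.
Euclidean: no — t R s and t R u, but not s R u.

No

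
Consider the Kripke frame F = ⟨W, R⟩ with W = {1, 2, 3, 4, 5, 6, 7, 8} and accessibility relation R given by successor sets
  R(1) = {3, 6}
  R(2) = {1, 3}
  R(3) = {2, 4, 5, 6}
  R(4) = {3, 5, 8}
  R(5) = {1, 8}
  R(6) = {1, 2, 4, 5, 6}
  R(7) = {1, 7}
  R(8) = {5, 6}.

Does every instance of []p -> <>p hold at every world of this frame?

The schema D characterises exactly the serial frames.
Serial: yes — every world has a successor (e.g. 1 R 3).

Yes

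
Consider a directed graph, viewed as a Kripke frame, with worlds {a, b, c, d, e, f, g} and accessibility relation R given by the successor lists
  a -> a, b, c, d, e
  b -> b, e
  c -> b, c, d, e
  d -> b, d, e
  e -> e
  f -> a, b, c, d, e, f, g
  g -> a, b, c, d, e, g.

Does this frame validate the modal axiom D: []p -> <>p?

Yes

Axiom D corresponds to the accessibility relation being serial.
Serial: yes — every world has a successor (e.g. a R a).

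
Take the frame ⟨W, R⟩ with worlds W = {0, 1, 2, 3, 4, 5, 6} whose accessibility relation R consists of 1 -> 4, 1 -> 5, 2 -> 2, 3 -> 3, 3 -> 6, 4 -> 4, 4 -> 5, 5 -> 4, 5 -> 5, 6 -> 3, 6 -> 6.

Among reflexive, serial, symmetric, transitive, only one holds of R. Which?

transitive

Reflexive: no — 0 is not related to itself.
Serial: no — 0 has no R-successor.
Symmetric: no — 1 R 4 but not 4 R 1.
Transitive: yes — every two-step R-path is closed by a direct edge.
Only transitive holds.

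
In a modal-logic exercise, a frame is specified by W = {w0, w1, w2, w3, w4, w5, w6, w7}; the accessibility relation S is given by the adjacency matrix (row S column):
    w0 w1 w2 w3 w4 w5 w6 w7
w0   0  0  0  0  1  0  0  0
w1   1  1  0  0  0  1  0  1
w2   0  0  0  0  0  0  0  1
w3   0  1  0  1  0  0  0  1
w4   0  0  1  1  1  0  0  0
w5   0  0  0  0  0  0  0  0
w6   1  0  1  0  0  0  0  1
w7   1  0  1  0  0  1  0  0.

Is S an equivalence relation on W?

No

Reflexive: no — w0 is not related to itself.
Symmetric: no — w0 S w4 but not w4 S w0.
Transitive: no — w0 S w4 and w4 S w2, but not w0 S w2.
So S is not an equivalence relation.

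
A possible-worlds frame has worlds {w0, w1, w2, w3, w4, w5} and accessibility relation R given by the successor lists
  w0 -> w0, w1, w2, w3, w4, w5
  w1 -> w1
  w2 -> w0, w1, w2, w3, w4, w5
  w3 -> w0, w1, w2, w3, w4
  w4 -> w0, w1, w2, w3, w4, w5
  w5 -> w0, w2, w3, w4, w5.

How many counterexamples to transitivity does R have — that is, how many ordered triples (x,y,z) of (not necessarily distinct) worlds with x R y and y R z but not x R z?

Enumerating: (w3,w0,w5), (w3,w2,w5), (w3,w4,w5), (w5,w0,w1), (w5,w2,w1), (w5,w3,w1), (w5,w4,w1).

7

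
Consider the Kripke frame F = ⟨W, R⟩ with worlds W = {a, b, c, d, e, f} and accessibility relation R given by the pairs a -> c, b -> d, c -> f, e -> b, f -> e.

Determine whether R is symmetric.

Symmetric: no — a R c but not c R a.

No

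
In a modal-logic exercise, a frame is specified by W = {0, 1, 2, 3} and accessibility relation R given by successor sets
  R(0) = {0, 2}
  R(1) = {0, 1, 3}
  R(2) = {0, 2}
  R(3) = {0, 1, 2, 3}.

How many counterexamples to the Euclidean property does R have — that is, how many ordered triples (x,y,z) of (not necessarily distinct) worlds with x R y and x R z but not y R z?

Enumerating: (1,0,1), (1,0,3), (3,0,1), (3,0,3), (3,1,2), (3,2,1), (3,2,3).

7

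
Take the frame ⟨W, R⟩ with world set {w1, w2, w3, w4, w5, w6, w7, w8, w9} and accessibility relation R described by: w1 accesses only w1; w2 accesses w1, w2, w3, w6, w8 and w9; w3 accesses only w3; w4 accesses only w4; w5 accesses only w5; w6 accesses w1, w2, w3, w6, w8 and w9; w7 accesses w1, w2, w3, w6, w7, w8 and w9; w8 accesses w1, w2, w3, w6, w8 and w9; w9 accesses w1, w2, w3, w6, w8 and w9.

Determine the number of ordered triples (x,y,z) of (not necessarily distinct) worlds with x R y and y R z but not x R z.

R is transitive; there are no such tuples.

0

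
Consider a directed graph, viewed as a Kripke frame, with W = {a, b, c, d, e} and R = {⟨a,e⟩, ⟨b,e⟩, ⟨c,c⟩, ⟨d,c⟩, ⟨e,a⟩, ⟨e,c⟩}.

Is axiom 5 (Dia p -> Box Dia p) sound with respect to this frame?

No

Axiom 5 corresponds to the accessibility relation being Euclidean.
Euclidean: no — e R a and e R c, but not a R c.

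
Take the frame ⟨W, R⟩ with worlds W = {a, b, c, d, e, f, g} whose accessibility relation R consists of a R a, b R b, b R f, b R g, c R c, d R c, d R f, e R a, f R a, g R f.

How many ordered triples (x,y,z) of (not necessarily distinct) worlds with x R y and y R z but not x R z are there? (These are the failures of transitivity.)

Enumerating: (b,f,a), (d,f,a), (g,f,a).

3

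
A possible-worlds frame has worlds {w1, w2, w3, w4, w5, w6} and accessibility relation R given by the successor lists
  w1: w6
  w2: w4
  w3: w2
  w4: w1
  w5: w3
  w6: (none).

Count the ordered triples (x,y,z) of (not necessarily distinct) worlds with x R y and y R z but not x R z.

4

Enumerating: (w2,w4,w1), (w3,w2,w4), (w4,w1,w6), (w5,w3,w2).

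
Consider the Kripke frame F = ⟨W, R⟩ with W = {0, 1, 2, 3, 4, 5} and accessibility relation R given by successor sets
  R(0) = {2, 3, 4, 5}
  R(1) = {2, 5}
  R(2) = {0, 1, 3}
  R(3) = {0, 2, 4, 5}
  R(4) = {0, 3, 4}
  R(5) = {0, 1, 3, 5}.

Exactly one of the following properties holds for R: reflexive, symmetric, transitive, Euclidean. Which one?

symmetric

Reflexive: no — 0 is not related to itself.
Symmetric: yes — every pair in R has its reverse in R.
Transitive: no — 0 R 2 and 2 R 1, but not 0 R 1.
Euclidean: no — 0 R 2 and 0 R 4, but not 2 R 4.
Only symmetric holds.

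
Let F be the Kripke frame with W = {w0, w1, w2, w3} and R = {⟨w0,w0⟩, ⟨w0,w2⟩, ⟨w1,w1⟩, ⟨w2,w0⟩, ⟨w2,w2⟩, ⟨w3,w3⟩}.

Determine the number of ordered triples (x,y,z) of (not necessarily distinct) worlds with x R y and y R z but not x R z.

0

R is transitive; there are no such tuples.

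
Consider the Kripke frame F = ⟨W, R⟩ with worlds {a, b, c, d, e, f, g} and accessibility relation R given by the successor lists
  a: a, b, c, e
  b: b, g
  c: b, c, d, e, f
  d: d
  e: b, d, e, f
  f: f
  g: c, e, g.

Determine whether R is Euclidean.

Euclidean: no — a R b and a R c, but not b R c.

No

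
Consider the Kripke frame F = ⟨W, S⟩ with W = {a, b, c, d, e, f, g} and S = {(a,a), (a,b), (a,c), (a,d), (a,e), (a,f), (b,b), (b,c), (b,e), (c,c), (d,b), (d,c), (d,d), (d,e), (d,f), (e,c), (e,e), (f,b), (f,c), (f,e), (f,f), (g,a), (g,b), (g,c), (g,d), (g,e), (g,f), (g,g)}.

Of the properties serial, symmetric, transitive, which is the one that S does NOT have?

symmetric

Serial: yes — every world has a successor (e.g. a S a).
Symmetric: no — a S b but not b S a.
Transitive: yes — every two-step S-path is closed by a direct edge.
Only symmetric fails.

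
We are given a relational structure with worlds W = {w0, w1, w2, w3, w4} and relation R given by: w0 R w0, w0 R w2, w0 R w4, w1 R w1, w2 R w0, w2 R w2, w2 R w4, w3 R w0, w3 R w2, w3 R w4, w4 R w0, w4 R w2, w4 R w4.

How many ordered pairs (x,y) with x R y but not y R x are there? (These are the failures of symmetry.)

Enumerating: (w3,w0), (w3,w2), (w3,w4).

3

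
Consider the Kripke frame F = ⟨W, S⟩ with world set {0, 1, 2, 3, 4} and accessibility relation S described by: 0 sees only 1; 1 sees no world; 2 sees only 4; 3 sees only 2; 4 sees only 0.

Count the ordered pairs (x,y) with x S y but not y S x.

4

Enumerating: (0,1), (2,4), (3,2), (4,0).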